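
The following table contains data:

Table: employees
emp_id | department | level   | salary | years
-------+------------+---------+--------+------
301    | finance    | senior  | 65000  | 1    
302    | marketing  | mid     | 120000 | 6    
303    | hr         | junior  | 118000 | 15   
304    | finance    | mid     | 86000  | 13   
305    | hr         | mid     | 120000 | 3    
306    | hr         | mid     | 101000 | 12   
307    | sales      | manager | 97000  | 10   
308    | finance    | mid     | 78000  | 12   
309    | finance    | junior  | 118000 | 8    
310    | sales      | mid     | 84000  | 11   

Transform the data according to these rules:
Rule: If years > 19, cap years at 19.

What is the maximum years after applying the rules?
15

Step 1: Original maximum years = 15
Step 2: Check cap of 19 against maximum
Step 3: No records exceed the cap (max 15 <= cap 19), so no capping applies
Step 4: Maximum after transformation = 15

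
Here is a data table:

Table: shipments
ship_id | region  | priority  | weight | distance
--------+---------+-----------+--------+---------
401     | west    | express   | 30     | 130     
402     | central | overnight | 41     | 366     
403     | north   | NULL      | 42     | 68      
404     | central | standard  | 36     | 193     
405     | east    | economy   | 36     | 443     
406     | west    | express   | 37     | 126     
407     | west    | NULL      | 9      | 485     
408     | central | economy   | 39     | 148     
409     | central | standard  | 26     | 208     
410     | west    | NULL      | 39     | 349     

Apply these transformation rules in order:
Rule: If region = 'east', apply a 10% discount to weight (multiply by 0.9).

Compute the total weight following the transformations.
331.4

Step 1: Records with region = 'east' have total weight = 36
Step 2: Apply multiplier: 36 × 0.9 = 32.4
Step 3: Other records total: 299
Step 4: Final sum = 32.4 + 299 = 331.4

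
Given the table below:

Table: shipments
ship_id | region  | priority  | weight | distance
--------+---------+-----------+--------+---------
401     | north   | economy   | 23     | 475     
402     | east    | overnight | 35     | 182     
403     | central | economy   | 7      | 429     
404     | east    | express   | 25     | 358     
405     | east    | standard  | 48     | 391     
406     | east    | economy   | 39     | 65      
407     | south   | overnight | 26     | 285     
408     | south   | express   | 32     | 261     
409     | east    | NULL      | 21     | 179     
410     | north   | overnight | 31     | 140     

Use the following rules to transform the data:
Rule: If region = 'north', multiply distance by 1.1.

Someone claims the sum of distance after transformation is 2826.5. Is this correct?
Yes, the result is correct.

Step 1: Calculate the correct sum after transformation
Step 2: Apply multiplier 1.1 to records where region = 'north'
Step 3: Correct result = 2826.5
Step 4: Claimed result = 2826.5
Step 5: 2826.5 = 2826.5 ✓
Conclusion: The claimed result is correct.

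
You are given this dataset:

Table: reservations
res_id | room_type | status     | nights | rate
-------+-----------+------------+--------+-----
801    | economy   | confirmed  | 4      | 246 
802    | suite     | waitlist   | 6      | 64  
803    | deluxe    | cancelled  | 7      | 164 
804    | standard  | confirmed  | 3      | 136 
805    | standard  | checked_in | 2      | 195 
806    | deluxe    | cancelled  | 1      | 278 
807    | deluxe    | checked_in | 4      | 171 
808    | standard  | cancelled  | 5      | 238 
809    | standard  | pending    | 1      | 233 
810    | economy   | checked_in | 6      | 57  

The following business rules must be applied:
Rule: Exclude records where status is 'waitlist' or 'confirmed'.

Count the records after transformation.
7

Step 1: Count records to exclude
  - 1 (waitlist) + 2 (confirmed) = 3 records
Step 2: Total records: 10
Step 3: Remaining = 10 - 3 = 7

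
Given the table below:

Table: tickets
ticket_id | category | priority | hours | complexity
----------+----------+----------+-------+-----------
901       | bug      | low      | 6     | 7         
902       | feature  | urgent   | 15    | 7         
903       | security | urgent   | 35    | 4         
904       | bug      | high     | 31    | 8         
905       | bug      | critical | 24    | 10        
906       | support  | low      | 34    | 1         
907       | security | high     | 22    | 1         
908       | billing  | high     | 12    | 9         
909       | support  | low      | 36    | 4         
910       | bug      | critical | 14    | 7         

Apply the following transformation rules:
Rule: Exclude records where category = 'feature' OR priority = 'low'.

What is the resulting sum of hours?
138

Step 1: Find records where category = 'feature' OR priority = 'low'
Step 2: 4 records match, summing to 91
Step 3: Original sum: 229
Step 4: Remaining sum = 229 - 91 = 138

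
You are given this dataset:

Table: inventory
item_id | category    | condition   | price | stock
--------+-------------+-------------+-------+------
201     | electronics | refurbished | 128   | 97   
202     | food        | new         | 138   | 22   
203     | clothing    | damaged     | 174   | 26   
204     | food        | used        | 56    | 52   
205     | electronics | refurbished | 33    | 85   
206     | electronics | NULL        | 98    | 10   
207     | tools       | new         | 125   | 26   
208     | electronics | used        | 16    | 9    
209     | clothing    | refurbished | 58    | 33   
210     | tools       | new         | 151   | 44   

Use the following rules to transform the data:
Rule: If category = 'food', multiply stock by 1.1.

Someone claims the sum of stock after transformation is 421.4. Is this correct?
No, the correct result is 411.4.

Step 1: Calculate the correct sum after transformation
Step 2: Apply multiplier 1.1 to records where category = 'food'
Step 3: Correct result = 411.4
Step 4: Claimed result = 421.4
Step 5: 411.4 ≠ 421.4
Conclusion: The claimed result is incorrect. The correct answer is 411.4.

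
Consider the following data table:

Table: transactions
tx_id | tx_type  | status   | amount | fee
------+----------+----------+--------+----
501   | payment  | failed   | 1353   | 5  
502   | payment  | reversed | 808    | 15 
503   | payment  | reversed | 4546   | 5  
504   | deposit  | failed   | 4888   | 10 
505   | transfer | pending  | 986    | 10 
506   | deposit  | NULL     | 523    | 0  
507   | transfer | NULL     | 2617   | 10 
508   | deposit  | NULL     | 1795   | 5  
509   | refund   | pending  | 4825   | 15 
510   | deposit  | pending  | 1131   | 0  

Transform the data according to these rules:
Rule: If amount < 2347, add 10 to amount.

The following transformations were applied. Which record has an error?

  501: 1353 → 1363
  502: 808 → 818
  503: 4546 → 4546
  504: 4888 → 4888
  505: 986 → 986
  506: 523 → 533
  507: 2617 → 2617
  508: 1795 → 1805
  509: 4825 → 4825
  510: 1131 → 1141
Record 505 has an error. The correct transformed value should be 996, not 986.

Step 1: Check each record against the rule
Step 2: Record 505 has amount = 986
Step 3: Since 986 < 2347, the bonus should have been applied
Step 4: Correct value = 996, but claimed value = 986
Conclusion: Record 505 has the error.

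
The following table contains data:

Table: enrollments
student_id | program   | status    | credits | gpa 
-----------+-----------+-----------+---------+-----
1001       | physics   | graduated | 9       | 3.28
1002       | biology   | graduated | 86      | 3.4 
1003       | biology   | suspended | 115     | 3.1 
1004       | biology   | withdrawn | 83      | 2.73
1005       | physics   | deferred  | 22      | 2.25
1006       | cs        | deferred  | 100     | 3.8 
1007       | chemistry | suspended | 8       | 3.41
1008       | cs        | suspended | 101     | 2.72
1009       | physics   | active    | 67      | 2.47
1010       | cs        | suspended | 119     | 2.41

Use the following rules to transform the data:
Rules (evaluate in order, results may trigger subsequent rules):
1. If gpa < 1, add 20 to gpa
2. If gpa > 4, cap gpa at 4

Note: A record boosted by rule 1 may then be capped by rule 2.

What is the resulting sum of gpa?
29.57

Step 1: Apply rule 1 to records with gpa < 1
  - 0 records get bonus of 20
  - Of these, 0 records then exceed 4 and get capped
Step 2: Apply rule 2 to records with gpa > 4
  - 0 records (original) are capped
Step 3: Calculate final sum = 29.57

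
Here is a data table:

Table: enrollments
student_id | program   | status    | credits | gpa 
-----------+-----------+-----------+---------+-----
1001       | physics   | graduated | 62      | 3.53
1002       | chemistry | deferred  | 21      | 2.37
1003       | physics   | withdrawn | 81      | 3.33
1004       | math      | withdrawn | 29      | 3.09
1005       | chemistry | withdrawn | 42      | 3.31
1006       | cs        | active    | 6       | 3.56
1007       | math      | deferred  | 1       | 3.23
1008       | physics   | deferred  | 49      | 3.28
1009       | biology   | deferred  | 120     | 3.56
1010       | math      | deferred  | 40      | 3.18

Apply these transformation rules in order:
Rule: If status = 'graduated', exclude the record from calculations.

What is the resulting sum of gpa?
28.91

Step 1: Identify records where status = 'graduated'
Step 2: The excluded records sum to 3.53
Step 3: Original total gpa = 32.44
Step 4: Remaining total = 32.44 - 3.53 = 28.91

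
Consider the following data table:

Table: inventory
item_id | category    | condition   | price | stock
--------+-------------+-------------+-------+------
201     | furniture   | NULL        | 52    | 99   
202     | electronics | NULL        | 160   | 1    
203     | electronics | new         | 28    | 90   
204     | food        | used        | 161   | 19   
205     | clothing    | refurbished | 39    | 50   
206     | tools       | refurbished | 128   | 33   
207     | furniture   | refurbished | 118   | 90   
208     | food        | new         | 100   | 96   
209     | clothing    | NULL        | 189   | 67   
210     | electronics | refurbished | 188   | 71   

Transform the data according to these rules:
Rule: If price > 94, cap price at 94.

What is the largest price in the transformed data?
94

Step 1: Original maximum price = 189
Step 2: Apply cap at 94
Step 3: 7 records had price > 94 and were capped
Step 4: Maximum after transformation = 94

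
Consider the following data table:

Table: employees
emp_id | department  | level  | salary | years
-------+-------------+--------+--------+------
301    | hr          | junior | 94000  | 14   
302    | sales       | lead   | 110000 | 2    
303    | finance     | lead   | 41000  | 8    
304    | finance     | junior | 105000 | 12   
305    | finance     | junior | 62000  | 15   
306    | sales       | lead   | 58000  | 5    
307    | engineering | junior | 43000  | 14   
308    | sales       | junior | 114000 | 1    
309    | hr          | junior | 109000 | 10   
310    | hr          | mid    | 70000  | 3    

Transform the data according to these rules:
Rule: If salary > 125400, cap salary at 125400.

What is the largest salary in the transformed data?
114000

Step 1: Original maximum salary = 114000
Step 2: Check cap of 125400 against maximum
Step 3: No records exceed the cap (max 114000 <= cap 125400), so no capping applies
Step 4: Maximum after transformation = 114000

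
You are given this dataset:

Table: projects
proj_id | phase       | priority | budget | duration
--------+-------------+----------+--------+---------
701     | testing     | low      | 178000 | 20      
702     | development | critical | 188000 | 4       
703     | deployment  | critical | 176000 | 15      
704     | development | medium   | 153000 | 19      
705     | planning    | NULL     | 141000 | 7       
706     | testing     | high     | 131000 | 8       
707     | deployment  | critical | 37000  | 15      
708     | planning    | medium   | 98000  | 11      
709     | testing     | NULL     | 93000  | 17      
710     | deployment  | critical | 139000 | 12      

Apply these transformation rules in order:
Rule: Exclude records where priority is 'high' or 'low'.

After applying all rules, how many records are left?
8

Step 1: Count records to exclude
  - 1 (high) + 1 (low) = 2 records
Step 2: Total records: 10
Step 3: Remaining = 10 - 2 = 8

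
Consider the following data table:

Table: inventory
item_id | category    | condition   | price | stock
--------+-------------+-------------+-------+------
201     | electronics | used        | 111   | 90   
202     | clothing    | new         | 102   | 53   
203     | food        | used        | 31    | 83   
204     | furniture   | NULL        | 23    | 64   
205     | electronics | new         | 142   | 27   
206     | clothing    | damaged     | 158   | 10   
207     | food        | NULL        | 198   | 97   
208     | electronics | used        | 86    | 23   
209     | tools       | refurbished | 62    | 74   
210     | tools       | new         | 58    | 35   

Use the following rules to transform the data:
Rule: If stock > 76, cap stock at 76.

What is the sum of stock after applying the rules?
514

Step 1: 3 records have stock > 76
Step 2: These records originally summed to 270
Step 3: After capping: 3 × 76 = 228
Step 4: Unaffected records sum: 286
Step 5: Final sum = 228 + 286 = 514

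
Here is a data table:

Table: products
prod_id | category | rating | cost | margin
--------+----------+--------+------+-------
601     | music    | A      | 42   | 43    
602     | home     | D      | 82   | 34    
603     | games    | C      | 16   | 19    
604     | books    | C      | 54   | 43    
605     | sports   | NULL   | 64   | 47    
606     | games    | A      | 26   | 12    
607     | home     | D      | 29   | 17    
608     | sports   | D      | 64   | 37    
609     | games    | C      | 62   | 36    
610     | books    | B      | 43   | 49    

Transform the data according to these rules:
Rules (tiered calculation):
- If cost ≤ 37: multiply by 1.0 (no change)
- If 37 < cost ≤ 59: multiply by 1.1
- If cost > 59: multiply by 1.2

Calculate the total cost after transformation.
550.3

Step 1: Tier 1 (cost ≤ 37): 3 records, sum = 71 × 1.0 = 71.0
Step 2: Tier 2 (37 < cost ≤ 59): 3 records, sum = 139 × 1.1 = 152.9
Step 3: Tier 3 (cost > 59): 4 records, sum = 272 × 1.2 = 326.4
Step 4: Final sum = 71.0 + 152.9 + 326.4 = 550.3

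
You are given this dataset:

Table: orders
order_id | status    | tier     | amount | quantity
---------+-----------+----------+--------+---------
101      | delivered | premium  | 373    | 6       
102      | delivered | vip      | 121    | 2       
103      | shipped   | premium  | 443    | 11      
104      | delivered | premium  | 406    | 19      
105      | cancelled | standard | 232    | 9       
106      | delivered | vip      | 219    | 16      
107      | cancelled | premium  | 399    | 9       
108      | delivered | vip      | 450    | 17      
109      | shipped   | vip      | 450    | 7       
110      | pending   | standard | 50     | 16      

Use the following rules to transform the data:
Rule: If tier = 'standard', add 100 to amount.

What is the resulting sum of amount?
3343

Step 1: Count records where tier = 'standard': 2
Step 2: Total bonus added: 2 × 100 = 200
Step 3: Original sum of amount: 3143
Step 4: Final sum = 3143 + 200 = 3343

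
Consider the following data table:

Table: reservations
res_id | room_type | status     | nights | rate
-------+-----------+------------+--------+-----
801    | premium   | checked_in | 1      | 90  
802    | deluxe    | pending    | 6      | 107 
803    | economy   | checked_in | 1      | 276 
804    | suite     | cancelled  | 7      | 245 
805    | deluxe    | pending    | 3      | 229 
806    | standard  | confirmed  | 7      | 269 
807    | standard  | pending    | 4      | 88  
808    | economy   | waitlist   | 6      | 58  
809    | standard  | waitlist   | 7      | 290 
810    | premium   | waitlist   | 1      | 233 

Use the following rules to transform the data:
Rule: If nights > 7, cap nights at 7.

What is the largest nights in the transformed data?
7

Step 1: Original maximum nights = 7
Step 2: Check cap of 7 against maximum
Step 3: No records exceed the cap (max 7 <= cap 7), so no capping applies
Step 4: Maximum after transformation = 7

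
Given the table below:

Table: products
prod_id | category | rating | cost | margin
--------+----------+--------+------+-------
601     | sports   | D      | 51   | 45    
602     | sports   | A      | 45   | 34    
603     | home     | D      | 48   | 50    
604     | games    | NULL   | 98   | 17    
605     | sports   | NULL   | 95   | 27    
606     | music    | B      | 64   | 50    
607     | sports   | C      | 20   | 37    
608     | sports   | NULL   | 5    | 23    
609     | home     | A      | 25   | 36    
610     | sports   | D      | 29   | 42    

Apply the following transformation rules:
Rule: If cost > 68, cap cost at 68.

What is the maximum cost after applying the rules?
68

Step 1: Original maximum cost = 98
Step 2: Apply cap at 68
Step 3: 2 records had cost > 68 and were capped
Step 4: Maximum after transformation = 68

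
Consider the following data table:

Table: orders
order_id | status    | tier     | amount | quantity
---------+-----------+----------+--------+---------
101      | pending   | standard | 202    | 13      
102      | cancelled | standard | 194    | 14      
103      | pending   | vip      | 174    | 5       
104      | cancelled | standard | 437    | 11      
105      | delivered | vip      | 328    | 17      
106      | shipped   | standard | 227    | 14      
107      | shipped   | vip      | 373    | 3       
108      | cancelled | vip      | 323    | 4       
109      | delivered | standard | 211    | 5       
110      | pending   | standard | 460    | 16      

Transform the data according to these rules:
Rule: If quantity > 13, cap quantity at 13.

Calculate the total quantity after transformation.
93

Step 1: 4 records have quantity > 13
Step 2: These records originally summed to 61
Step 3: After capping: 4 × 13 = 52
Step 4: Unaffected records sum: 41
Step 5: Final sum = 52 + 41 = 93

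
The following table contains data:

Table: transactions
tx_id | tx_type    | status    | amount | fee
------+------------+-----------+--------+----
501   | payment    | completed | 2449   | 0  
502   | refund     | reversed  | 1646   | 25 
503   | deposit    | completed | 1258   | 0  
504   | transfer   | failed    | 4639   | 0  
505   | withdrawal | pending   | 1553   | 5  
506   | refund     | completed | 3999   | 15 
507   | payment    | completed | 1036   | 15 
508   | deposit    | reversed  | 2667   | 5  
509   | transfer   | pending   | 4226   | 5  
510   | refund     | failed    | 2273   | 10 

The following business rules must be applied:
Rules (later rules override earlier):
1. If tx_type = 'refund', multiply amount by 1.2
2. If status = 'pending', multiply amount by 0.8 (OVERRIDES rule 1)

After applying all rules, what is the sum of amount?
26173.8

Step 1: Rule 2 takes priority for records with status = 'pending'
  - 2 records: 5779 × 0.8 = 4623.2
Step 2: Rule 1 applies to remaining records with tx_type = 'refund'
  - 3 records: 7918 × 1.2 = 9501.6
Step 3: Other records unchanged: 12049
Step 4: Final sum = 4623.2 + 9501.6 + 12049 = 26173.8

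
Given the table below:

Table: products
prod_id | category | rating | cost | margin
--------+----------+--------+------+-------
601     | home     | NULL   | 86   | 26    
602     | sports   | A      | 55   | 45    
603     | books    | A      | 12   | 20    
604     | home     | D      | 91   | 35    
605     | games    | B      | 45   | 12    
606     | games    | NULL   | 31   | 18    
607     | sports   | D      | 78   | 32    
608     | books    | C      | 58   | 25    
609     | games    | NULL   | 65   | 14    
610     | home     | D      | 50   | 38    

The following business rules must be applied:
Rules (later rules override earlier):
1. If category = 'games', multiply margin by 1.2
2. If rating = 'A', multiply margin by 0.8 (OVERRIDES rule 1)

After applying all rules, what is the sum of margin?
260.8

Step 1: Rule 2 takes priority for records with rating = 'A'
  - 2 records: 65 × 0.8 = 52.0
Step 2: Rule 1 applies to remaining records with category = 'games'
  - 3 records: 44 × 1.2 = 52.8
Step 3: Other records unchanged: 156
Step 4: Final sum = 52.0 + 52.8 + 156 = 260.8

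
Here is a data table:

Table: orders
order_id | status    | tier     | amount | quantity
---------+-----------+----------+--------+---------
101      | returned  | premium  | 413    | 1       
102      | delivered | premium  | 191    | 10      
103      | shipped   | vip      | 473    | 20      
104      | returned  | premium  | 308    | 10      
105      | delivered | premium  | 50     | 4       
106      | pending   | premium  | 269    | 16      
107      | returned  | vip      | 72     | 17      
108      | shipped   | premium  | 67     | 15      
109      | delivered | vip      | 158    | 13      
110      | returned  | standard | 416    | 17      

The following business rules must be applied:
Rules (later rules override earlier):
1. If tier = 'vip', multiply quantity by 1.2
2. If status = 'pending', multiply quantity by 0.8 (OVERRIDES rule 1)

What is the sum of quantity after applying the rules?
129.8

Step 1: Rule 2 takes priority for records with status = 'pending'
  - 1 records: 16 × 0.8 = 12.8
Step 2: Rule 1 applies to remaining records with tier = 'vip'
  - 3 records: 50 × 1.2 = 60.0
Step 3: Other records unchanged: 57
Step 4: Final sum = 12.8 + 60.0 + 57 = 129.8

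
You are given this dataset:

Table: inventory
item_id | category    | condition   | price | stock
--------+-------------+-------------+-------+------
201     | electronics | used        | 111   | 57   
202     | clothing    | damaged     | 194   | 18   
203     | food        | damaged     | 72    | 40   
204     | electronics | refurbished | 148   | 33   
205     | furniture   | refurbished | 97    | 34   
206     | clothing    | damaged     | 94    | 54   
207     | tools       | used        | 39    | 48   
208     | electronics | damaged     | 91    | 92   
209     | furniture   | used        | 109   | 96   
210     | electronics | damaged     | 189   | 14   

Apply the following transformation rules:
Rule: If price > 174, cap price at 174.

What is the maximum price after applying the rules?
174

Step 1: Original maximum price = 194
Step 2: Apply cap at 174
Step 3: 2 records had price > 174 and were capped
Step 4: Maximum after transformation = 174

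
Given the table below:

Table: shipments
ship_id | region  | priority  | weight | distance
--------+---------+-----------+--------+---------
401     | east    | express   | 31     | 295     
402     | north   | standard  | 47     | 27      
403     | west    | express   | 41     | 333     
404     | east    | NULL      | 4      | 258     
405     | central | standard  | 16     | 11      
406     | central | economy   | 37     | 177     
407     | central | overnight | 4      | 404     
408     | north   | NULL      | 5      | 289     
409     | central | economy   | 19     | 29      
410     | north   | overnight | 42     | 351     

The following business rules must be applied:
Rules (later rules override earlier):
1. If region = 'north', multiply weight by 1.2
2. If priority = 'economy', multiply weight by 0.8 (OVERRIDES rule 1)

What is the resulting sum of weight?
253.6

Step 1: Rule 2 takes priority for records with priority = 'economy'
  - 2 records: 56 × 0.8 = 44.8
Step 2: Rule 1 applies to remaining records with region = 'north'
  - 3 records: 94 × 1.2 = 112.8
Step 3: Other records unchanged: 96
Step 4: Final sum = 44.8 + 112.8 + 96 = 253.6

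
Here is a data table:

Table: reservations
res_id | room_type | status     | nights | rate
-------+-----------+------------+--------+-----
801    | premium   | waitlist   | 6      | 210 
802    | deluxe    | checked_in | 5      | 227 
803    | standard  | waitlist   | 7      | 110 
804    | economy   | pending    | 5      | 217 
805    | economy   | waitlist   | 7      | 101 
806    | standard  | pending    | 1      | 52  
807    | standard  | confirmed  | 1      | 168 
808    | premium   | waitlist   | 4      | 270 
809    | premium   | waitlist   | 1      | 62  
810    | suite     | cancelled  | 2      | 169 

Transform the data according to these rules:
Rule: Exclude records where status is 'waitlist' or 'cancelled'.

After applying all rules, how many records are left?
4

Step 1: Count records to exclude
  - 5 (waitlist) + 1 (cancelled) = 6 records
Step 2: Total records: 10
Step 3: Remaining = 10 - 6 = 4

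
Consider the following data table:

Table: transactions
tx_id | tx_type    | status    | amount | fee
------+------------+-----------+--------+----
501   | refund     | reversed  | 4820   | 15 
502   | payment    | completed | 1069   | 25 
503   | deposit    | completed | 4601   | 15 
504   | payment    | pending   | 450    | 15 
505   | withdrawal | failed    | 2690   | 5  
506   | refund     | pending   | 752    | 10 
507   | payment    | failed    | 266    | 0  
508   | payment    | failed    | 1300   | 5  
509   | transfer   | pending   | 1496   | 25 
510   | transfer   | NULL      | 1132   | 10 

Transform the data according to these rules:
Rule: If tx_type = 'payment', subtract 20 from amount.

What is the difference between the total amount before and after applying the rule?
80

Step 1: Original sum of amount = 18576
Step 2: 4 records have tx_type = 'payment'
Step 3: Each affected record changes by -20
Step 4: Total change = 4 × -20 = -80
Step 5: New sum = 18576 + -80 = 18496
Step 6: Difference = |18496 - 18576| = 80
        (Sum decreased by 80)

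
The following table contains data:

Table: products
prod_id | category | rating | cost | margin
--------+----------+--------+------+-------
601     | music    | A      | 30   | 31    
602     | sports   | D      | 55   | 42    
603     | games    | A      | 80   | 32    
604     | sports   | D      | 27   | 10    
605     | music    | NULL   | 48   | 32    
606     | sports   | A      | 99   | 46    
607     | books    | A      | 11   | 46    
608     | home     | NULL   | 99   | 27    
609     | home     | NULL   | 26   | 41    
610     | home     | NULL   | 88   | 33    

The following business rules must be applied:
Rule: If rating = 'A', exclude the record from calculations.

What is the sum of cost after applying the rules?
343

Step 1: Identify records where rating = 'A'
Step 2: The excluded records sum to 220
Step 3: Original total cost = 563
Step 4: Remaining total = 563 - 220 = 343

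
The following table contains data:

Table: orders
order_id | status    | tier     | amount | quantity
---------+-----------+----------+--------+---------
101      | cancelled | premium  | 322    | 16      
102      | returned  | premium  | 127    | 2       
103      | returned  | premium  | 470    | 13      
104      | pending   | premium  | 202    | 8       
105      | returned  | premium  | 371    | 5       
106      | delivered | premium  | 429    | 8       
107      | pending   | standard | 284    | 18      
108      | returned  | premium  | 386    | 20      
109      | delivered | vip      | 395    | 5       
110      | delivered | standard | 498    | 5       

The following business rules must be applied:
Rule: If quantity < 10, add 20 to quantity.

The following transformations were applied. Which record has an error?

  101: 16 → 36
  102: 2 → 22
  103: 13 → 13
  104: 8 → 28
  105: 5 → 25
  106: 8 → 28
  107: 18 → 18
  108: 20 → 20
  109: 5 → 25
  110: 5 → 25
Record 101 has an error. The correct transformed value should be 16, not 36.

Step 1: Check each record against the rule
Step 2: Record 101 has quantity = 16
Step 3: Since 16 >= 10, the bonus should not have been applied
Step 4: Correct value = 16, but claimed value = 36
Conclusion: Record 101 has the error.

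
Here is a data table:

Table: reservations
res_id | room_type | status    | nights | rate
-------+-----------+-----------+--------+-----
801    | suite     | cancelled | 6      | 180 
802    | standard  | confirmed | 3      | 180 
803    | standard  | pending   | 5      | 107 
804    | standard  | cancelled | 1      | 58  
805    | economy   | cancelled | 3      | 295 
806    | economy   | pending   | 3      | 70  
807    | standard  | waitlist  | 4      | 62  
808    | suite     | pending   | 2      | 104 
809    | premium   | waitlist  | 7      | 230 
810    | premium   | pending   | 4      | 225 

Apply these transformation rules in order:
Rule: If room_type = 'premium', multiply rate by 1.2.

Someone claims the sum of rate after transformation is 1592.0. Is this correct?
No, the correct result is 1602.0.

Step 1: Calculate the correct sum after transformation
Step 2: Apply multiplier 1.2 to records where room_type = 'premium'
Step 3: Correct result = 1602.0
Step 4: Claimed result = 1592.0
Step 5: 1602.0 ≠ 1592.0
Conclusion: The claimed result is incorrect. The correct answer is 1602.0.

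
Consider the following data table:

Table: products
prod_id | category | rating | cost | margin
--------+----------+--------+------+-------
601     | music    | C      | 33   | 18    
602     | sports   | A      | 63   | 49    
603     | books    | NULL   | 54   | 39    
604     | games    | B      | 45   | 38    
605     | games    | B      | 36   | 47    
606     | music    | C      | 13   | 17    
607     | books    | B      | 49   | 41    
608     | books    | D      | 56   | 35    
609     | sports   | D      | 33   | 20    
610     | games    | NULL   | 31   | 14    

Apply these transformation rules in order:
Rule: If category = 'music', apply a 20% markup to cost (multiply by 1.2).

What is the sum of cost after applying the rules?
422.2

Step 1: Records with category = 'music' have total cost = 46
Step 2: Apply multiplier: 46 × 1.2 = 55.2
Step 3: Other records total: 367
Step 4: Final sum = 55.2 + 367 = 422.2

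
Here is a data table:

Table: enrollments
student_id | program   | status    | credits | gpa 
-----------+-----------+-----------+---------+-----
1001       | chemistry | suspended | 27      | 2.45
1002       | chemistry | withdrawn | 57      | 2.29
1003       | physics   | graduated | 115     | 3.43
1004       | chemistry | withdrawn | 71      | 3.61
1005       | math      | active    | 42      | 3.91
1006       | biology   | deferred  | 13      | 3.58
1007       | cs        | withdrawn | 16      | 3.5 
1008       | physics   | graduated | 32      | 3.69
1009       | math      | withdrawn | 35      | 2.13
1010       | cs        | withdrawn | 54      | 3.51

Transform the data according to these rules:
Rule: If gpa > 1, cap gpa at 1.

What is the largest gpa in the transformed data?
1

Step 1: Original maximum gpa = 3.91
Step 2: Apply cap at 1
Step 3: 10 records had gpa > 1 and were capped
Step 4: Maximum after transformation = 1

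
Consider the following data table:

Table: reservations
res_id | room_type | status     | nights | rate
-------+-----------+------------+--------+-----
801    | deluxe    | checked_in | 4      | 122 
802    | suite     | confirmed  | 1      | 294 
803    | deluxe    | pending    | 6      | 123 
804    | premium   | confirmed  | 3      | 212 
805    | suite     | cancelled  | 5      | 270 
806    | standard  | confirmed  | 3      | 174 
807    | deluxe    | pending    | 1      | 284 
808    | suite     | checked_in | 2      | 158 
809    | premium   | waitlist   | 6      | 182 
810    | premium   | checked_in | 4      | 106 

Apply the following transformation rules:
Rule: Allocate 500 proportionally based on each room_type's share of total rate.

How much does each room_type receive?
deluxe: 137.4, premium: 129.87, standard: 45.19, suite: 187.53

Step 1: Calculate total rate = 1925
Step 2: Calculate each room_type's proportion:
  deluxe: 529/1925 = 27.48% → 137.4
  premium: 500/1925 = 25.97% → 129.87
  standard: 174/1925 = 9.04% → 45.19
  suite: 722/1925 = 37.51% → 187.53
Step 3: Verify: sum of allocations ≈ 500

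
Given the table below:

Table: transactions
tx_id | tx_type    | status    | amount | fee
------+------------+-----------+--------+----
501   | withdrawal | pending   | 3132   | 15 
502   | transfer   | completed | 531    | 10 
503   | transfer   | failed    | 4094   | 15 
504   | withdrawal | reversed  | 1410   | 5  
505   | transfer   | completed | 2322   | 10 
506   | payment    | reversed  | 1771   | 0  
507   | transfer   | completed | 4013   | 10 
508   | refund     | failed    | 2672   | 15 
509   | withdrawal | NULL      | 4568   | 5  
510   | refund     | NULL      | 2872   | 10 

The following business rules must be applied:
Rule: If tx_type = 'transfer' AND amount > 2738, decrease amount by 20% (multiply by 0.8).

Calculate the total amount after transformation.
25763.6

Step 1: Find records where tx_type = 'transfer' AND amount > 2738
Step 2: 2 records match, summing to 8107
Step 3: After multiplier: 8107 × 0.8 = 6485.6
Step 4: Unaffected records sum: 19278
Step 5: Final sum = 6485.6 + 19278 = 25763.6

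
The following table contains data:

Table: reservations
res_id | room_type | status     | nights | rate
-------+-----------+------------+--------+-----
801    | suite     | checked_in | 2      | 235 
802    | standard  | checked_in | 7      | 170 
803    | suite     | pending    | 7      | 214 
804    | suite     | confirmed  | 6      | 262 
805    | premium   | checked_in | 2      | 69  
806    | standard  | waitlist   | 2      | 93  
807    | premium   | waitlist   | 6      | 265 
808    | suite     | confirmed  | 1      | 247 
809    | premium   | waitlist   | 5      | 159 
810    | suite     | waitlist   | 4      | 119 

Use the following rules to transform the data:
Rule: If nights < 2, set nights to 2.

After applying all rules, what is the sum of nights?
43

Step 1: 1 records have nights < 2
Step 2: These records originally summed to 1
Step 3: After setting to minimum: 1 × 2 = 2
Step 4: Unaffected records sum: 41
Step 5: Final sum = 2 + 41 = 43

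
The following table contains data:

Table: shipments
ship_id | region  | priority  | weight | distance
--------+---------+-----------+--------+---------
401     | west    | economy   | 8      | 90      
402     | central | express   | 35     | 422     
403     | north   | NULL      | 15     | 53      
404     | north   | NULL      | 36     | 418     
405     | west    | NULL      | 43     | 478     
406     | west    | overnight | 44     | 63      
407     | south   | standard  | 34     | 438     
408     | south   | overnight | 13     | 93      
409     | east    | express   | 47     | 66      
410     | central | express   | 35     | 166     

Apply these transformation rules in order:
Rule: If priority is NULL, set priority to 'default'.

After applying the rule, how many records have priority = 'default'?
3

Step 1: Count records where priority IS NULL
Step 2: Found 3 records with NULL priority
Step 3: These records will have priority set to 'default'
Step 4: Records already having priority = 'default': 0
Step 5: Answer: 3 + 0 = 3 records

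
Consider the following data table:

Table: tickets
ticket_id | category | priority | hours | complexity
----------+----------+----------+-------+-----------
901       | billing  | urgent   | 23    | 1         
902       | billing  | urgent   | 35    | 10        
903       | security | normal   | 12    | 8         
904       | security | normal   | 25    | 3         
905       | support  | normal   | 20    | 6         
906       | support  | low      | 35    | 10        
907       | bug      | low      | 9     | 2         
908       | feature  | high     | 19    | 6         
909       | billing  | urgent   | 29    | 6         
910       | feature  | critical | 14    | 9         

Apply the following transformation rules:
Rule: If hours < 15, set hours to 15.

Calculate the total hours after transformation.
231

Step 1: 3 records have hours < 15
Step 2: These records originally summed to 35
Step 3: After setting to minimum: 3 × 15 = 45
Step 4: Unaffected records sum: 186
Step 5: Final sum = 45 + 186 = 231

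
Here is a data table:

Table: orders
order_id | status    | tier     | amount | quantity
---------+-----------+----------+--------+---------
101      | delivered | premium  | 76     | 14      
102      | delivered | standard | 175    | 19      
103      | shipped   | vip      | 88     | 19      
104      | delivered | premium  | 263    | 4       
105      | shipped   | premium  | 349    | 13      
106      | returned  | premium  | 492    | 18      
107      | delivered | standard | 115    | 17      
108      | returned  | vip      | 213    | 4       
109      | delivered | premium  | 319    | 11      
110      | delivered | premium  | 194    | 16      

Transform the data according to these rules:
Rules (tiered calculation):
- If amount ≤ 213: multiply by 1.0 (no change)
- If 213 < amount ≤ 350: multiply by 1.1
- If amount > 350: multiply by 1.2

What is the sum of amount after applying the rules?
2475.5

Step 1: Tier 1 (amount ≤ 213): 6 records, sum = 861 × 1.0 = 861.0
Step 2: Tier 2 (213 < amount ≤ 350): 3 records, sum = 931 × 1.1 = 1024.1
Step 3: Tier 3 (amount > 350): 1 records, sum = 492 × 1.2 = 590.4
Step 4: Final sum = 861.0 + 1024.1 + 590.4 = 2475.5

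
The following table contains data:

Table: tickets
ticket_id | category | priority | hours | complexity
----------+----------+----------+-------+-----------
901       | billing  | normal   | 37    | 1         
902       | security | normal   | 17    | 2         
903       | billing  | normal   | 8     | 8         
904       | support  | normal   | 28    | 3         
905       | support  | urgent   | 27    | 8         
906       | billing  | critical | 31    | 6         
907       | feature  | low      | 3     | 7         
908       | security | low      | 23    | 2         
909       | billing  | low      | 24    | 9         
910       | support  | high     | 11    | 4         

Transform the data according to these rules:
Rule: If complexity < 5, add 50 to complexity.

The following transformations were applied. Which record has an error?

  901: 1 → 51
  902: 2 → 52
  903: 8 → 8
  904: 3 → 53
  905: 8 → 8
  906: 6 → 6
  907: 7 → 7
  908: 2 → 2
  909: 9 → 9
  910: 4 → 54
Record 908 has an error. The correct transformed value should be 52, not 2.

Step 1: Check each record against the rule
Step 2: Record 908 has complexity = 2
Step 3: Since 2 < 5, the bonus should have been applied
Step 4: Correct value = 52, but claimed value = 2
Conclusion: Record 908 has the error.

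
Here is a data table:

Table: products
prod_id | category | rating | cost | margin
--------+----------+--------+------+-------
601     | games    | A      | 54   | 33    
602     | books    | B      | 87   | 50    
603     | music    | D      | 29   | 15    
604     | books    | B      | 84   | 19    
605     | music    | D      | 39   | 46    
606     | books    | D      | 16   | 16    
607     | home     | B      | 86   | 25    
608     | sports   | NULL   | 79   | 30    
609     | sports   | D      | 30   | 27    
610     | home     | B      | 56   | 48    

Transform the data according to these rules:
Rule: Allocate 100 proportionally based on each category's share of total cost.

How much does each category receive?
books: 33.39, games: 9.64, home: 25.36, music: 12.14, sports: 19.46

Step 1: Calculate total cost = 560
Step 2: Calculate each category's proportion:
  books: 187/560 = 33.39% → 33.39
  games: 54/560 = 9.64% → 9.64
  home: 142/560 = 25.36% → 25.36
  music: 68/560 = 12.14% → 12.14
  sports: 109/560 = 19.46% → 19.46
Step 3: Verify: sum of allocations ≈ 100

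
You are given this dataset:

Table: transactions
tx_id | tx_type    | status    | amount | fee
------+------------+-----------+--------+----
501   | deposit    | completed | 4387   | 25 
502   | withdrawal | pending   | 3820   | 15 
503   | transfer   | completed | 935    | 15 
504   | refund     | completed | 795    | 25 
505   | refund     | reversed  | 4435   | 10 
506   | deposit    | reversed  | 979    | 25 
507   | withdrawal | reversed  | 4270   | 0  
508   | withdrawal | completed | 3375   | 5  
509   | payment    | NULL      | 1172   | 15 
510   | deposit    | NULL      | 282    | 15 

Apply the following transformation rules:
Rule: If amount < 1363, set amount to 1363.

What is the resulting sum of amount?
27102

Step 1: 5 records have amount < 1363
Step 2: These records originally summed to 4163
Step 3: After setting to minimum: 5 × 1363 = 6815
Step 4: Unaffected records sum: 20287
Step 5: Final sum = 6815 + 20287 = 27102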